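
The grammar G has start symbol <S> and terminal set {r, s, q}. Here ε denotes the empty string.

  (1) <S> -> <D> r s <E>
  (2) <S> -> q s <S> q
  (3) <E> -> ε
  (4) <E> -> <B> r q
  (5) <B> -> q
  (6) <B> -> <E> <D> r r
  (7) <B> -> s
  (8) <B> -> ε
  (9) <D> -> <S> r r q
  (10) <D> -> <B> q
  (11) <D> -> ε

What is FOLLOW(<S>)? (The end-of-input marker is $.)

FIRST(<S>): from <S>-><D> r s <E> we get {q, r, s}; from <S>->q s <S> q we get {q}. So FIRST(<S>) = {q, r, s}.
FIRST(<E>): from <E>->ε we get {ε}; from <E>-><B> r q we get {q, r, s}. So FIRST(<E>) = {ε, q, r, s}.
FIRST(<B>): from <B>->q we get {q}; from <B>-><E> <D> r r we get {q, r, s}; from <B>->s we get {s}; from <B>->ε we get {ε}. So FIRST(<B>) = {ε, q, r, s}.
FIRST(<D>): from <D>-><S> r r q we get {q, r, s}; from <D>-><B> q we get {q, r, s}; from <D>->ε we get {ε}. So FIRST(<D>) = {ε, q, r, s}.
FOLLOW(<S>) includes $ since <S> is the start symbol.
FOLLOW(<S>): in <S>->q s <S> q, <S> is followed by q with FIRST {q}; in <D>-><S> r r q, <S> is followed by r r q with FIRST {r}. Thus FOLLOW(<S>) = {$, q, r}.
FOLLOW(<E>): in <S>-><D> r s <E>, the suffix after <E> is empty, so FOLLOW(<E>) ⊇ FOLLOW(<S>) = {$, q, r}; in <B>-><E> <D> r r, <E> is followed by <D> r r with FIRST {q, r, s}. Thus FOLLOW(<E>) = {$, q, r, s}.
FOLLOW(<B>): in <E>-><B> r q, <B> is followed by r q with FIRST {r}; in <D>-><B> q, <B> is followed by q with FIRST {q}. Thus FOLLOW(<B>) = {q, r}.
FOLLOW(<D>): in <S>-><D> r s <E>, <D> is followed by r s <E> with FIRST {r}; in <B>-><E> <D> r r, <D> is followed by r r with FIRST {r}. Thus FOLLOW(<D>) = {r}.

{$, q, r}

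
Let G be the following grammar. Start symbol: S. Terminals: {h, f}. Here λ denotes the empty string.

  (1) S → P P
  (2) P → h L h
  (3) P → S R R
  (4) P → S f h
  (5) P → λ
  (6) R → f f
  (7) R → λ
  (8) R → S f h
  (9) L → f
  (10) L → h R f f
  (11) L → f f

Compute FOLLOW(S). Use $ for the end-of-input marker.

FIRST(L) = {f, h}
FIRST(S) = {λ, f, h}  (via P P)
FIRST(R) = {λ, f, h}  (via S f h)
FIRST(P) = {λ, f, h}  (via S R R, S f h)
FOLLOW(S) includes $ since S is the start symbol.
FOLLOW(L): in P→h L h, L is followed by h with FIRST {h}. Thus FOLLOW(L) = {h}.
FOLLOW(S): in P→S R R, S is followed by R R with FIRST {λ, f, h}; in P→S R R, the suffix after S is nullable, so FOLLOW(S) ⊇ FOLLOW(P) = {$, f, h}; in P→S f h, S is followed by f h with FIRST {f}; in R→S f h, S is followed by f h with FIRST {f}. Thus FOLLOW(S) = {$, f, h}.
FOLLOW(P): in S→P P (occurrence 1), P is followed by P with FIRST {λ, f, h}; in S→P P (occurrence 1), the suffix after P is nullable, so FOLLOW(P) ⊇ FOLLOW(S) = {$, f, h}; in S→P P (occurrence 2), the suffix after P is empty, so FOLLOW(P) ⊇ FOLLOW(S) = {$, f, h}. Thus FOLLOW(P) = {$, f, h}.
FOLLOW(R): in P→S R R (occurrence 1), R is followed by R with FIRST {λ, f, h}; in P→S R R (occurrence 1), the suffix after R is nullable, so FOLLOW(R) ⊇ FOLLOW(P) = {$, f, h}; in P→S R R (occurrence 2), the suffix after R is empty, so FOLLOW(R) ⊇ FOLLOW(P) = {$, f, h}; in L→h R f f, R is followed by f f with FIRST {f}. Thus FOLLOW(R) = {$, f, h}.

{$, f, h}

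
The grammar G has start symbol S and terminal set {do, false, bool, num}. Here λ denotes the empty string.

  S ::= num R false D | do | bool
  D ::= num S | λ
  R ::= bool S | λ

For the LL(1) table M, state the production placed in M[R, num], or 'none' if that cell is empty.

none

FIRST(S): from S::=num R false D we get {num}; from S::=do we get {do}; from S::=bool we get {bool}. So FIRST(S) = {bool, do, num}.
FIRST(D): from D::=num S we get {num}; from D::=λ we get {λ}. So FIRST(D) = {λ, num}.
FIRST(R): from R::=bool S we get {bool}; from R::=λ we get {λ}. So FIRST(R) = {λ, bool}.
FOLLOW(S) includes $ since S is the start symbol.
FOLLOW(R): in S::=num R false D, R is followed by false D with FIRST {false}. Thus FOLLOW(R) = {false}.
For R ::= bool S: FIRST(bool S) = {bool}, so it goes in M[R, t] for t ∈ {bool}.
For R ::= λ: FIRST(λ) = {λ}, so it goes in M[R, t] for t ∈ {}; since λ ∈ FIRST, also for every t ∈ FOLLOW(R) = {false}.
None of these place a production in M[R, num].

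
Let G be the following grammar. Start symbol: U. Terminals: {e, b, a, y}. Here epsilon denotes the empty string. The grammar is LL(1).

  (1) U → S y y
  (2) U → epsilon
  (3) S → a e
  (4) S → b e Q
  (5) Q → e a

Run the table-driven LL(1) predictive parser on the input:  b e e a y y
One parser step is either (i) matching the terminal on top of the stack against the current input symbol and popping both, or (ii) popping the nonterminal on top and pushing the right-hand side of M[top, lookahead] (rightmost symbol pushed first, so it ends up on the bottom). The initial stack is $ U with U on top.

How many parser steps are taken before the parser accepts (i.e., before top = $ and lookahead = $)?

9

     Stack        Input          Action
  1  $ U          b e e a y y $  expand U → S y y
  2  $ y y S      b e e a y y $  expand S → b e Q
  3  $ y y Q e b  b e e a y y $  match b
  4  $ y y Q e    e e a y y $    match e
  5  $ y y Q      e a y y $      expand Q → e a
  6  $ y y a e    e a y y $      match e
  7  $ y y a      a y y $        match a
  8  $ y y        y y $          match y
  9  $ y          y $            match y
Accept reached after 9 steps.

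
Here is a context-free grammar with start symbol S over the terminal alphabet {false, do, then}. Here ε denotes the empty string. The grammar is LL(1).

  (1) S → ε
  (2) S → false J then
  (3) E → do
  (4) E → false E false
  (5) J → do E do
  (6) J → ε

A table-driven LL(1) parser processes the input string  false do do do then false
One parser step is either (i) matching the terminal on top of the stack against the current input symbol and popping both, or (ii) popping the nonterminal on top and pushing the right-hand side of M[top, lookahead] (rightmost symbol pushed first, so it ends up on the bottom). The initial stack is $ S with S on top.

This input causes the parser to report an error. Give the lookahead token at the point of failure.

false

step 1: stack=$ S  input=false do do do then false $  — expand S → false J then
step 2: stack=$ then J false  input=false do do do then false $  — match false
step 3: stack=$ then J  input=do do do then false $  — expand J → do E do
step 4: stack=$ then do E do  input=do do do then false $  — match do
step 5: stack=$ then do E  input=do do then false $  — expand E → do
step 6: stack=$ then do do  input=do do then false $  — match do
step 7: stack=$ then do  input=do then false $  — match do
step 8: stack=$ then  input=then false $  — match then
step 9: stack=$  input=false $  — error: stack empty but input remains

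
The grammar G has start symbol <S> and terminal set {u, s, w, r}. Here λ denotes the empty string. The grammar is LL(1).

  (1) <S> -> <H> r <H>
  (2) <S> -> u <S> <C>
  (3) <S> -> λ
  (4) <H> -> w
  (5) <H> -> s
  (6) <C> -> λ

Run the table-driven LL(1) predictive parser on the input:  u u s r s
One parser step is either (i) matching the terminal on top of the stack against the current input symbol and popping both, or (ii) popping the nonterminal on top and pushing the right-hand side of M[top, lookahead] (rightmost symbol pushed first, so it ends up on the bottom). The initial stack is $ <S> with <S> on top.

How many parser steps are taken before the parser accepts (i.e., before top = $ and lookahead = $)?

12

step 1: stack=$ <S>  input=u u s r s $  — expand <S> -> u <S> <C>
step 2: stack=$ <C> <S> u  input=u u s r s $  — match u
step 3: stack=$ <C> <S>  input=u s r s $  — expand <S> -> u <S> <C>
step 4: stack=$ <C> <C> <S> u  input=u s r s $  — match u
step 5: stack=$ <C> <C> <S>  input=s r s $  — expand <S> -> <H> r <H>
step 6: stack=$ <C> <C> <H> r <H>  input=s r s $  — expand <H> -> s
step 7: stack=$ <C> <C> <H> r s  input=s r s $  — match s
step 8: stack=$ <C> <C> <H> r  input=r s $  — match r
step 9: stack=$ <C> <C> <H>  input=s $  — expand <H> -> s
step 10: stack=$ <C> <C> s  input=s $  — match s
step 11: stack=$ <C> <C>  input=$  — expand <C> -> λ
step 12: stack=$ <C>  input=$  — expand <C> -> λ
Accept reached after 12 steps.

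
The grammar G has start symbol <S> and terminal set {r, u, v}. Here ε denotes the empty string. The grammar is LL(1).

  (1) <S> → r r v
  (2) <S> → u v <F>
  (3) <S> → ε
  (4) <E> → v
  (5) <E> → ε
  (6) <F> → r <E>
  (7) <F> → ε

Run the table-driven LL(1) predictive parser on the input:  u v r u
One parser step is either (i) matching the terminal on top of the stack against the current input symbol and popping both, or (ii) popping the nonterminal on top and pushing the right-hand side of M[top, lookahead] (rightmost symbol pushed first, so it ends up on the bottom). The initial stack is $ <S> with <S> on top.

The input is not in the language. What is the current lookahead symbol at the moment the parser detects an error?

step 1: stack=$ <S>  input=u v r u $  — expand <S> → u v <F>
step 2: stack=$ <F> v u  input=u v r u $  — match u
step 3: stack=$ <F> v  input=v r u $  — match v
step 4: stack=$ <F>  input=r u $  — expand <F> → r <E>
step 5: stack=$ <E> r  input=r u $  — match r
step 6: stack=$ <E>  input=u $  — error: M[<E>, u] is empty

u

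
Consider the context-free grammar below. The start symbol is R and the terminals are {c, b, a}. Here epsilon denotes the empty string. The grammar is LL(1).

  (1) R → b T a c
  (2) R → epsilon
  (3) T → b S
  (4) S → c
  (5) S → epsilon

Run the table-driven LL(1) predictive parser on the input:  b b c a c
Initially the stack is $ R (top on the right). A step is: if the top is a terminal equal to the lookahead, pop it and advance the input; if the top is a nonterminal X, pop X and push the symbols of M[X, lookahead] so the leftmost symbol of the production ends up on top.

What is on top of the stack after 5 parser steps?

c

step 1: stack=$ R  input=b b c a c $  — expand R → b T a c
step 2: stack=$ c a T b  input=b b c a c $  — match b
step 3: stack=$ c a T  input=b c a c $  — expand T → b S
step 4: stack=$ c a S b  input=b c a c $  — match b
step 5: stack=$ c a S  input=c a c $  — expand S → c
Stack after step 5: $ c a c (top = c).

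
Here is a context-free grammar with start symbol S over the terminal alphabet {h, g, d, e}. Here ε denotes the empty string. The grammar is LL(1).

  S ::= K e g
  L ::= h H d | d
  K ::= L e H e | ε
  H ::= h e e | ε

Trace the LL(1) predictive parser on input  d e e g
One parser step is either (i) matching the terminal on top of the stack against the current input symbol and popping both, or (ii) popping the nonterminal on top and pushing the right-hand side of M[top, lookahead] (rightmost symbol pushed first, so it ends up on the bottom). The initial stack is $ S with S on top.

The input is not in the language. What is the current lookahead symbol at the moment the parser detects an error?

g

     Stack          Input      Action
  1  $ S            d e e g $  expand S ::= K e g
  2  $ g e K        d e e g $  expand K ::= L e H e
  3  $ g e e H e L  d e e g $  expand L ::= d
  4  $ g e e H e d  d e e g $  match d
  5  $ g e e H e    e e g $    match e
  6  $ g e e H      e g $      expand H ::= ε
  7  $ g e e        e g $      match e
  8  $ g e          g $        error: top is terminal e but lookahead is g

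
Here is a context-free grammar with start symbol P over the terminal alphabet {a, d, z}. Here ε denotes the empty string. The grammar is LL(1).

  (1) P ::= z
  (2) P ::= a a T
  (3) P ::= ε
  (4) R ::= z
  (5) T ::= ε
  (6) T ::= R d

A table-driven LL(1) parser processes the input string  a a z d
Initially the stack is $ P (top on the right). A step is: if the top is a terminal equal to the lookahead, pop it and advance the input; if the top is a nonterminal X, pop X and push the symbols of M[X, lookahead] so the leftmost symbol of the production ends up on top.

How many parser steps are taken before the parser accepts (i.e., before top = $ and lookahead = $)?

7

     Stack    Input      Action
  1  $ P      a a z d $  expand P ::= a a T
  2  $ T a a  a a z d $  match a
  3  $ T a    a z d $    match a
  4  $ T      z d $      expand T ::= R d
  5  $ d R    z d $      expand R ::= z
  6  $ d z    z d $      match z
  7  $ d      d $        match d
Accept reached after 7 steps.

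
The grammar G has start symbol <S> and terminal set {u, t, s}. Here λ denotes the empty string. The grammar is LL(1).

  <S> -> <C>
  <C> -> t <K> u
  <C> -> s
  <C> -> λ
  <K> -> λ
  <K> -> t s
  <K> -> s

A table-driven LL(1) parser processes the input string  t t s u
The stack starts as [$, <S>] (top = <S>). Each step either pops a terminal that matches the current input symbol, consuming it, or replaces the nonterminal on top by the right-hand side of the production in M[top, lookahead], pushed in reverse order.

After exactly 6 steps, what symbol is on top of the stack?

u

step 1: stack=$ <S>  input=t t s u $  — expand <S> -> <C>
step 2: stack=$ <C>  input=t t s u $  — expand <C> -> t <K> u
step 3: stack=$ u <K> t  input=t t s u $  — match t
step 4: stack=$ u <K>  input=t s u $  — expand <K> -> t s
step 5: stack=$ u s t  input=t s u $  — match t
step 6: stack=$ u s  input=s u $  — match s
Stack after step 6: $ u (top = u).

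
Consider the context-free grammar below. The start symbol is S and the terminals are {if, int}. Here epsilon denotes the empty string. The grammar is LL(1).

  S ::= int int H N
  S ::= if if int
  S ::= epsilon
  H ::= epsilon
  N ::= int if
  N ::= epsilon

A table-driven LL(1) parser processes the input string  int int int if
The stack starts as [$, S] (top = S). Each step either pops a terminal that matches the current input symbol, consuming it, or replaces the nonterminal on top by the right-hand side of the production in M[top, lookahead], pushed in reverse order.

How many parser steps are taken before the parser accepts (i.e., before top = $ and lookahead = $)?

step 1: stack=$ S  input=int int int if $  — expand S ::= int int H N
step 2: stack=$ N H int int  input=int int int if $  — match int
step 3: stack=$ N H int  input=int int if $  — match int
step 4: stack=$ N H  input=int if $  — expand H ::= epsilon
step 5: stack=$ N  input=int if $  — expand N ::= int if
step 6: stack=$ if int  input=int if $  — match int
step 7: stack=$ if  input=if $  — match if
Accept reached after 7 steps.

7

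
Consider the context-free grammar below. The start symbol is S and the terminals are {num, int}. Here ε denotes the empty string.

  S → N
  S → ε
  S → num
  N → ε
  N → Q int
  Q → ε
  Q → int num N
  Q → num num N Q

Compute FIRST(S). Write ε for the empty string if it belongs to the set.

FIRST(Q): from Q→ε we get {ε}; from Q→int num N we get {int}; from Q→num num N Q we get {num}. So FIRST(Q) = {ε, int, num}.
FIRST(N): from N→ε we get {ε}; from N→Q int we get {int, num}. So FIRST(N) = {ε, int, num}.
FIRST(S): from S→N we get {ε, int, num}; from S→ε we get {ε}; from S→num we get {num}. So FIRST(S) = {ε, int, num}.

{ε, int, num}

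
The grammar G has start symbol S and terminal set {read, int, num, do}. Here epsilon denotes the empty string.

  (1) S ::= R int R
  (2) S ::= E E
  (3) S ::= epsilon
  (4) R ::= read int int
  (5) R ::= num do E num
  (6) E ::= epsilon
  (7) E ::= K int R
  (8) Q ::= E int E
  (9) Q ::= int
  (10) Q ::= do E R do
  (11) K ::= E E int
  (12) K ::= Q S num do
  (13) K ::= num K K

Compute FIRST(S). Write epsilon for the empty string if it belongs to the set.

FIRST(R): from R::=read int int we get {read}; from R::=num do E num we get {num}. So FIRST(R) = {num, read}.
FIRST(S): from S::=R int R we get {num, read}; from S::=E E we get {epsilon, do, int, num}; from S::=epsilon we get {epsilon}. So FIRST(S) = {epsilon, do, int, num, read}.
FIRST(E): from E::=epsilon we get {epsilon}; from E::=K int R we get {do, int, num}. So FIRST(E) = {epsilon, do, int, num}.
FIRST(Q): from Q::=E int E we get {do, int, num}; from Q::=int we get {int}; from Q::=do E R do we get {do}. So FIRST(Q) = {do, int, num}.
FIRST(K): from K::=E E int we get {do, int, num}; from K::=Q S num do we get {do, int, num}; from K::=num K K we get {num}. So FIRST(K) = {do, int, num}.

{epsilon, do, int, num, read}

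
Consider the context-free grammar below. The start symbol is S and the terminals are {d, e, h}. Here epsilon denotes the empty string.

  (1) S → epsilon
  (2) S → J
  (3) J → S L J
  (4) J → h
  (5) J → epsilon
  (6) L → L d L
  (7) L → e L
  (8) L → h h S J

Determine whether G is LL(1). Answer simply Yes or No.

FIRST(S) = {epsilon, e, h}
FIRST(J) = {epsilon, e, h}
FIRST(L) = {e, h}
FOLLOW(S) = {$, d, e, h}
FOLLOW(J) = {$, d, e, h}
FOLLOW(L) = {$, d, e, h}
Cell M[J, e] receives both J → S L J and J → epsilon — the grammar is not LL(1).

No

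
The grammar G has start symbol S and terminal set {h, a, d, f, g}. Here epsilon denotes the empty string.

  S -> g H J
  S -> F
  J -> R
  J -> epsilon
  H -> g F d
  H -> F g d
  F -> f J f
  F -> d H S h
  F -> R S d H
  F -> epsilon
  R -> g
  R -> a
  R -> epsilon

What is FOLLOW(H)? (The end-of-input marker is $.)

{$, a, d, f, g, h}

FIRST(R) = {epsilon, a, g}
FIRST(J) = {epsilon, a, g}  (via R)
FIRST(S) = {epsilon, a, d, f, g}  (via F)
FIRST(F) = {epsilon, a, d, f, g}  (via R S d H)
FIRST(H) = {a, d, f, g}  (via F g d)
FOLLOW(S) includes $ since S is the start symbol.
FOLLOW(S): in F->d H S h, S is followed by h with FIRST {h}; in F->R S d H, S is followed by d H with FIRST {d}. Thus FOLLOW(S) = {$, d, h}.
FOLLOW(J): in S->g H J, the suffix after J is empty, so FOLLOW(J) ⊇ FOLLOW(S) = {$, d, h}; in F->f J f, J is followed by f with FIRST {f}. Thus FOLLOW(J) = {$, d, f, h}.
FOLLOW(F): in S->F, the suffix after F is empty, so FOLLOW(F) ⊇ FOLLOW(S) = {$, d, h}; in H->g F d, F is followed by d with FIRST {d}; in H->F g d, F is followed by g d with FIRST {g}. Thus FOLLOW(F) = {$, d, g, h}.
FOLLOW(H): in S->g H J, H is followed by J with FIRST {epsilon, a, g}; in S->g H J, the suffix after H is nullable, so FOLLOW(H) ⊇ FOLLOW(S) = {$, d, h}; in F->d H S h, H is followed by S h with FIRST {a, d, f, g, h}; in F->R S d H, the suffix after H is empty, so FOLLOW(H) ⊇ FOLLOW(F) = {$, d, g, h}. Thus FOLLOW(H) = {$, a, d, f, g, h}.
FOLLOW(R): in J->R, the suffix after R is empty, so FOLLOW(R) ⊇ FOLLOW(J) = {$, d, f, h}; in F->R S d H, R is followed by S d H with FIRST {a, d, f, g}. Thus FOLLOW(R) = {$, a, d, f, g, h}.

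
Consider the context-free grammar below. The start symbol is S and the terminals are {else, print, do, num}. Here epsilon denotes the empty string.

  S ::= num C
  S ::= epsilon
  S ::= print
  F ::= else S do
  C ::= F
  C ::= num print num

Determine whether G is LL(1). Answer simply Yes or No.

FIRST(S) = {epsilon, num, print}
FIRST(F) = {else}
FIRST(C) = {else, num}
FOLLOW(S) = {$, do}
FOLLOW(F) = {$, do}
FOLLOW(C) = {$, do}
Each cell of M receives at most one production.

Yes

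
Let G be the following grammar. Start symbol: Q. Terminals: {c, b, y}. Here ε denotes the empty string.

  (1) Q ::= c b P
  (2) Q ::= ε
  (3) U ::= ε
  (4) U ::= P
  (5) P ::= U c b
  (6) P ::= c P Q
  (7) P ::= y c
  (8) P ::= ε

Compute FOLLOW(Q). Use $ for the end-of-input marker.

FIRST(Q): from Q::=c b P we get {c}; from Q::=ε we get {ε}. So FIRST(Q) = {ε, c}.
FIRST(U): from U::=ε we get {ε}; from U::=P we get {ε, c, y}. So FIRST(U) = {ε, c, y}.
FIRST(P): from P::=U c b we get {c, y}; from P::=c P Q we get {c}; from P::=y c we get {y}; from P::=ε we get {ε}. So FIRST(P) = {ε, c, y}.
FOLLOW(Q) includes $ since Q is the start symbol.
FOLLOW(U): in P::=U c b, U is followed by c b with FIRST {c}. Thus FOLLOW(U) = {c}.
FOLLOW(Q): in P::=c P Q, the suffix after Q is empty, so FOLLOW(Q) ⊇ FOLLOW(P) = {$, c}. Thus FOLLOW(Q) = {$, c}.
FOLLOW(P): in Q::=c b P, the suffix after P is empty, so FOLLOW(P) ⊇ FOLLOW(Q) = {$, c}; in U::=P, the suffix after P is empty, so FOLLOW(P) ⊇ FOLLOW(U) = {c}; in P::=c P Q, P is followed by Q with FIRST {ε, c}; in P::=c P Q, the suffix after P is nullable (adds nothing new). Thus FOLLOW(P) = {$, c}.

{$, c}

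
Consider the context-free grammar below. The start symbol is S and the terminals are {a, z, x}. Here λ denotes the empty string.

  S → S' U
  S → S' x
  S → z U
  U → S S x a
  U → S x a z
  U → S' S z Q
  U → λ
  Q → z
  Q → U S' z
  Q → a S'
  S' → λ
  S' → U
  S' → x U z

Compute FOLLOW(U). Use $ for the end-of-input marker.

{$, x, z}

FIRST(S): from S→S' U we get {λ, x, z}; from S→S' x we get {x, z}; from S→z U we get {z}. So FIRST(S) = {λ, x, z}.
FIRST(U): from U→S S x a we get {x, z}; from U→S x a z we get {x, z}; from U→S' S z Q we get {x, z}; from U→λ we get {λ}. So FIRST(U) = {λ, x, z}.
FIRST(S'): from S'→λ we get {λ}; from S'→U we get {λ, x, z}; from S'→x U z we get {x}. So FIRST(S') = {λ, x, z}.
FIRST(Q): from Q→z we get {z}; from Q→U S' z we get {x, z}; from Q→a S' we get {a}. So FIRST(Q) = {a, x, z}.
FOLLOW(S) includes $ since S is the start symbol.
FOLLOW(S): in U→S S x a (occurrence 1), S is followed by S x a with FIRST {x, z}; in U→S S x a (occurrence 2), S is followed by x a with FIRST {x}; in U→S x a z, S is followed by x a z with FIRST {x}; in U→S' S z Q, S is followed by z Q with FIRST {z}. Thus FOLLOW(S) = {$, x, z}.
FOLLOW(U): in S→S' U, the suffix after U is empty, so FOLLOW(U) ⊇ FOLLOW(S) = {$, x, z}; in S→z U, the suffix after U is empty, so FOLLOW(U) ⊇ FOLLOW(S) = {$, x, z}; in Q→U S' z, U is followed by S' z with FIRST {x, z}; in S'→U, the suffix after U is empty, so FOLLOW(U) ⊇ FOLLOW(S') = {$, x, z}; in S'→x U z, U is followed by z with FIRST {z}. Thus FOLLOW(U) = {$, x, z}.
FOLLOW(Q): in U→S' S z Q, the suffix after Q is empty, so FOLLOW(Q) ⊇ FOLLOW(U) = {$, x, z}. Thus FOLLOW(Q) = {$, x, z}.
FOLLOW(S'): in S→S' U, S' is followed by U with FIRST {λ, x, z}; in S→S' U, the suffix after S' is nullable, so FOLLOW(S') ⊇ FOLLOW(S) = {$, x, z}; in S→S' x, S' is followed by x with FIRST {x}; in U→S' S z Q, S' is followed by S z Q with FIRST {x, z}; in Q→U S' z, S' is followed by z with FIRST {z}; in Q→a S', the suffix after S' is empty, so FOLLOW(S') ⊇ FOLLOW(Q) = {$, x, z}. Thus FOLLOW(S') = {$, x, z}.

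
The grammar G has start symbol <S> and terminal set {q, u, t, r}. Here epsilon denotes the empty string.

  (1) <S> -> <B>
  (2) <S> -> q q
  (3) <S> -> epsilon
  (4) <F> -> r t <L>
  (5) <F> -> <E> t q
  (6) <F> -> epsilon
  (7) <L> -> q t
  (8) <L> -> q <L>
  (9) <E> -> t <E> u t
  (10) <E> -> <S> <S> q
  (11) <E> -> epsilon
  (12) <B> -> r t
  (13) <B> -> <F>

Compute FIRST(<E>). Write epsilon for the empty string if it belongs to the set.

{epsilon, q, r, t}

FIRST(<L>): from <L>->q t we get {q}; from <L>->q <L> we get {q}. So FIRST(<L>) = {q}.
FIRST(<S>): from <S>-><B> we get {epsilon, q, r, t}; from <S>->q q we get {q}; from <S>->epsilon we get {epsilon}. So FIRST(<S>) = {epsilon, q, r, t}.
FIRST(<E>): from <E>->t <E> u t we get {t}; from <E>-><S> <S> q we get {q, r, t}; from <E>->epsilon we get {epsilon}. So FIRST(<E>) = {epsilon, q, r, t}.
FIRST(<F>): from <F>->r t <L> we get {r}; from <F>-><E> t q we get {q, r, t}; from <F>->epsilon we get {epsilon}. So FIRST(<F>) = {epsilon, q, r, t}.
FIRST(<B>): from <B>->r t we get {r}; from <B>-><F> we get {epsilon, q, r, t}. So FIRST(<B>) = {epsilon, q, r, t}.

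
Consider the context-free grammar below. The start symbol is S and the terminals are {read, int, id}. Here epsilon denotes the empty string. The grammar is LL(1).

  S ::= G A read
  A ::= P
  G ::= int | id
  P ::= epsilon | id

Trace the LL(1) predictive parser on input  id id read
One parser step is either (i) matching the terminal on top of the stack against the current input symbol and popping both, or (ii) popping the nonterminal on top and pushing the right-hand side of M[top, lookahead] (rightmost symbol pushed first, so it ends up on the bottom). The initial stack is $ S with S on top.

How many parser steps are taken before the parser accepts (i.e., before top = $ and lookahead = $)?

step 1: stack=$ S  input=id id read $  — expand S ::= G A read
step 2: stack=$ read A G  input=id id read $  — expand G ::= id
step 3: stack=$ read A id  input=id id read $  — match id
step 4: stack=$ read A  input=id read $  — expand A ::= P
step 5: stack=$ read P  input=id read $  — expand P ::= id
step 6: stack=$ read id  input=id read $  — match id
step 7: stack=$ read  input=read $  — match read
Accept reached after 7 steps.

7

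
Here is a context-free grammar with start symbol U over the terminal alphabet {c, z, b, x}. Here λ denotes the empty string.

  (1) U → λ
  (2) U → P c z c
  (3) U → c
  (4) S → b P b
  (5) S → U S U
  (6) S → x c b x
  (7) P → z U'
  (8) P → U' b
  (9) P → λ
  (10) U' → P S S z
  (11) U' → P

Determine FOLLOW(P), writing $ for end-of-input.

FIRST(U): from U→λ we get {λ}; from U→P c z c we get {b, c, x, z}; from U→c we get {c}. So FIRST(U) = {λ, b, c, x, z}.
FIRST(S): from S→b P b we get {b}; from S→U S U we get {b, c, x, z}; from S→x c b x we get {x}. So FIRST(S) = {b, c, x, z}.
FIRST(P): from P→z U' we get {z}; from P→U' b we get {b, c, x, z}; from P→λ we get {λ}. So FIRST(P) = {λ, b, c, x, z}.
FIRST(U'): from U'→P S S z we get {b, c, x, z}; from U'→P we get {λ, b, c, x, z}. So FIRST(U') = {λ, b, c, x, z}.
FOLLOW(U) includes $ since U is the start symbol.
FOLLOW(S): in S→U S U, S is followed by U with FIRST {λ, b, c, x, z}; in S→U S U, the suffix after S is nullable (adds nothing new); in U'→P S S z (occurrence 1), S is followed by S z with FIRST {b, c, x, z}; in U'→P S S z (occurrence 2), S is followed by z with FIRST {z}. Thus FOLLOW(S) = {b, c, x, z}.
FOLLOW(U): in S→U S U (occurrence 1), U is followed by S U with FIRST {b, c, x, z}; in S→U S U (occurrence 2), the suffix after U is empty, so FOLLOW(U) ⊇ FOLLOW(S) = {b, c, x, z}. Thus FOLLOW(U) = {$, b, c, x, z}.
FOLLOW(P): in U→P c z c, P is followed by c z c with FIRST {c}; in S→b P b, P is followed by b with FIRST {b}; in U'→P S S z, P is followed by S S z with FIRST {b, c, x, z}; in U'→P, the suffix after P is empty, so FOLLOW(P) ⊇ FOLLOW(U') = {b, c, x, z}. Thus FOLLOW(P) = {b, c, x, z}.
FOLLOW(U'): in P→z U', the suffix after U' is empty, so FOLLOW(U') ⊇ FOLLOW(P) = {b, c, x, z}; in P→U' b, U' is followed by b with FIRST {b}. Thus FOLLOW(U') = {b, c, x, z}.

{b, c, x, z}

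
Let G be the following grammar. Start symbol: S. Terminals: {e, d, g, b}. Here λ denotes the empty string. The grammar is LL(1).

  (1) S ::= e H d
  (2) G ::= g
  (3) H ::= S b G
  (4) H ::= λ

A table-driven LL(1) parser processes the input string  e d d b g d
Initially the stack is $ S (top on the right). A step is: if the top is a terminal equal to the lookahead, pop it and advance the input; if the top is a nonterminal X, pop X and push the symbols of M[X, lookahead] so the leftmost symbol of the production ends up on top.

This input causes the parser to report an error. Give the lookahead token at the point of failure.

step 1: stack=$ S  input=e d d b g d $  — expand S ::= e H d
step 2: stack=$ d H e  input=e d d b g d $  — match e
step 3: stack=$ d H  input=d d b g d $  — expand H ::= λ
step 4: stack=$ d  input=d d b g d $  — match d
step 5: stack=$  input=d b g d $  — error: stack empty but input remains

d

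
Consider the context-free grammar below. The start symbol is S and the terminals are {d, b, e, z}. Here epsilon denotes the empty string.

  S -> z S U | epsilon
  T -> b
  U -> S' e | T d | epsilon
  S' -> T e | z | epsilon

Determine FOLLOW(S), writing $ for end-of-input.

FIRST(S) = {epsilon, z}
FIRST(T) = {b}
FIRST(S') = {epsilon, b, z}  (via T e)
FIRST(U) = {epsilon, b, e, z}  (via S' e, T d)
FOLLOW(S) includes $ since S is the start symbol.
FOLLOW(S): in S->z S U, S is followed by U with FIRST {epsilon, b, e, z}; in S->z S U, the suffix after S is nullable (adds nothing new). Thus FOLLOW(S) = {$, b, e, z}.
FOLLOW(T): in U->T d, T is followed by d with FIRST {d}; in S'->T e, T is followed by e with FIRST {e}. Thus FOLLOW(T) = {d, e}.
FOLLOW(U): in S->z S U, the suffix after U is empty, so FOLLOW(U) ⊇ FOLLOW(S) = {$, b, e, z}. Thus FOLLOW(U) = {$, b, e, z}.
FOLLOW(S'): in U->S' e, S' is followed by e with FIRST {e}. Thus FOLLOW(S') = {e}.

{$, b, e, z}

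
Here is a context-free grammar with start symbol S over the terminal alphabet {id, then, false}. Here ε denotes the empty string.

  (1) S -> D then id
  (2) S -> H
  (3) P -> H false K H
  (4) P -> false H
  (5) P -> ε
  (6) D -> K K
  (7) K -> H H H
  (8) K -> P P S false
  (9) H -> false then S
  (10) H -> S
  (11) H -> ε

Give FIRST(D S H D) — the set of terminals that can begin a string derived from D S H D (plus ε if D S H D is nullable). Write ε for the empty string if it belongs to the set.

{ε, false, then}

FIRST(S) = {ε, false, then}  (via D then id, H)
FIRST(H) = {ε, false, then}  (via S)
FIRST(P) = {ε, false, then}  (via H false K H)
FIRST(K) = {ε, false, then}  (via H H H, P P S false)
FIRST(D) = {ε, false, then}  (via K K)
FIRST(D S H D): take FIRST of each symbol in turn, carrying on past any symbol whose FIRST contains ε; result {ε, false, then}.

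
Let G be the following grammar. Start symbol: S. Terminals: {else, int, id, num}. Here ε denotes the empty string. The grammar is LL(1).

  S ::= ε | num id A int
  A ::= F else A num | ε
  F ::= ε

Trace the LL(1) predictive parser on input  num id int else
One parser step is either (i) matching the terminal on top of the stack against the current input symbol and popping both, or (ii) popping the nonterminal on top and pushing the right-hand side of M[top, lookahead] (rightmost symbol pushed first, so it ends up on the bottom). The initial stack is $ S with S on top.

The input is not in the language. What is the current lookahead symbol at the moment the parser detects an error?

else

     Stack           Input              Action
  1  $ S             num id int else $  expand S ::= num id A int
  2  $ int A id num  num id int else $  match num
  3  $ int A id      id int else $      match id
  4  $ int A         int else $         expand A ::= ε
  5  $ int           int else $         match int
  6  $               else $             error: stack empty but input remains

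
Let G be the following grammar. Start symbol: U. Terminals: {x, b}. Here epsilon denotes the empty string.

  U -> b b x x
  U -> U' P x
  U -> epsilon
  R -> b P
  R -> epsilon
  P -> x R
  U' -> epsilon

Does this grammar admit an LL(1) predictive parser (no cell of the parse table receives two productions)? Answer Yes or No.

FIRST(U) = {epsilon, b, x}
FIRST(R) = {epsilon, b}
FIRST(P) = {x}
FIRST(U') = {epsilon}
FOLLOW(U) = {$}
FOLLOW(R) = {x}
FOLLOW(P) = {x}
FOLLOW(U') = {x}
Each cell of M receives at most one production.

Yes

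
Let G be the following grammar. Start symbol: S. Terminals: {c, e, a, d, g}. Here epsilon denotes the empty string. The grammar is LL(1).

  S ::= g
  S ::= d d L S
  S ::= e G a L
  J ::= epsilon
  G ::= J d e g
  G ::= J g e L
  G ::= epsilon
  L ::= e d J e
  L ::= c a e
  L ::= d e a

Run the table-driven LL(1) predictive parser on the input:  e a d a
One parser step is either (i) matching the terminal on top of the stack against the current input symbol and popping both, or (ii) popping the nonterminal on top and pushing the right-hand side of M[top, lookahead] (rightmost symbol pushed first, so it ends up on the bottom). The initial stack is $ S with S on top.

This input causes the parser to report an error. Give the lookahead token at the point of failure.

     Stack      Input      Action
  1  $ S        e a d a $  expand S ::= e G a L
  2  $ L a G e  e a d a $  match e
  3  $ L a G    a d a $    expand G ::= epsilon
  4  $ L a      a d a $    match a
  5  $ L        d a $      expand L ::= d e a
  6  $ a e d    d a $      match d
  7  $ a e      a $        error: top is terminal e but lookahead is a

a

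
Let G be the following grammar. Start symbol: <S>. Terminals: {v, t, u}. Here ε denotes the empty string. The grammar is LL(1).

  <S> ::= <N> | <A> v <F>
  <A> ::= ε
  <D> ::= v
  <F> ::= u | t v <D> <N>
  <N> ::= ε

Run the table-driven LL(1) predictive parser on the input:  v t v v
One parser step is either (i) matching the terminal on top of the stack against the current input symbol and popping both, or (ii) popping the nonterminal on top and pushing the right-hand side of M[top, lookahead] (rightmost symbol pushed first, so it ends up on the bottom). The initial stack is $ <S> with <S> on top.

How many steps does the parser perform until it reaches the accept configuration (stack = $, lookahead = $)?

step 1: stack=$ <S>  input=v t v v $  — expand <S> ::= <A> v <F>
step 2: stack=$ <F> v <A>  input=v t v v $  — expand <A> ::= ε
step 3: stack=$ <F> v  input=v t v v $  — match v
step 4: stack=$ <F>  input=t v v $  — expand <F> ::= t v <D> <N>
step 5: stack=$ <N> <D> v t  input=t v v $  — match t
step 6: stack=$ <N> <D> v  input=v v $  — match v
step 7: stack=$ <N> <D>  input=v $  — expand <D> ::= v
step 8: stack=$ <N> v  input=v $  — match v
step 9: stack=$ <N>  input=$  — expand <N> ::= ε
Accept reached after 9 steps.

9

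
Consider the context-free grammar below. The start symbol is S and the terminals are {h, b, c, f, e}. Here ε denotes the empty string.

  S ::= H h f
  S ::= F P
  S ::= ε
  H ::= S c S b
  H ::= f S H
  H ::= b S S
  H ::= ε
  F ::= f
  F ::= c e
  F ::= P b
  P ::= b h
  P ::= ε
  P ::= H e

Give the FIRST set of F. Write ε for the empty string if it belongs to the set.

FIRST(S) = {ε, b, c, e, f, h}  (via H h f, F P)
FIRST(H) = {ε, b, c, e, f, h}  (via S c S b)
FIRST(P) = {ε, b, c, e, f, h}  (via H e)
FIRST(F) = {b, c, e, f, h}  (via P b)

{b, c, e, f, h}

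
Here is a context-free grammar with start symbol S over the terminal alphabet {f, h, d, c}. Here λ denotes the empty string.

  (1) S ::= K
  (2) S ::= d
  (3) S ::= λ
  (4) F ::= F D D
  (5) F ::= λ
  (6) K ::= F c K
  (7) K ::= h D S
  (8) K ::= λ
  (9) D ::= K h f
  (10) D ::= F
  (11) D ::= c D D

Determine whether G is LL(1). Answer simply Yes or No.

No

FIRST(S) = {λ, c, d, h}
FIRST(F) = {λ, c, h}
FIRST(K) = {λ, c, h}
FIRST(D) = {λ, c, h}
FOLLOW(S) = {$, h}
FOLLOW(F) = {$, c, d, h}
FOLLOW(K) = {$, h}
FOLLOW(D) = {$, c, d, h}
Cell M[D, c] receives both D ::= K h f and D ::= F and D ::= c D D — the grammar is not LL(1).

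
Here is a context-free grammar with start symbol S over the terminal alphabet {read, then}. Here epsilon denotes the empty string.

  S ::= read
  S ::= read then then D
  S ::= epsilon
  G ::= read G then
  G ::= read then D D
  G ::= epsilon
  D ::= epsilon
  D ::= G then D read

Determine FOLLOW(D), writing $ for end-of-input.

FIRST(S): from S::=read we get {read}; from S::=read then then D we get {read}; from S::=epsilon we get {epsilon}. So FIRST(S) = {epsilon, read}.
FIRST(G): from G::=read G then we get {read}; from G::=read then D D we get {read}; from G::=epsilon we get {epsilon}. So FIRST(G) = {epsilon, read}.
FIRST(D): from D::=epsilon we get {epsilon}; from D::=G then D read we get {read, then}. So FIRST(D) = {epsilon, read, then}.
FOLLOW(S) includes $ since S is the start symbol.
FOLLOW(S): S appears on no right-hand side. Thus FOLLOW(S) = {$}.
FOLLOW(G): in G::=read G then, G is followed by then with FIRST {then}; in D::=G then D read, G is followed by then D read with FIRST {then}. Thus FOLLOW(G) = {then}.
FOLLOW(D): in S::=read then then D, the suffix after D is empty, so FOLLOW(D) ⊇ FOLLOW(S) = {$}; in G::=read then D D (occurrence 1), D is followed by D with FIRST {epsilon, read, then}; in G::=read then D D (occurrence 1), the suffix after D is nullable, so FOLLOW(D) ⊇ FOLLOW(G) = {then}; in G::=read then D D (occurrence 2), the suffix after D is empty, so FOLLOW(D) ⊇ FOLLOW(G) = {then}; in D::=G then D read, D is followed by read with FIRST {read}. Thus FOLLOW(D) = {$, read, then}.

{$, read, then}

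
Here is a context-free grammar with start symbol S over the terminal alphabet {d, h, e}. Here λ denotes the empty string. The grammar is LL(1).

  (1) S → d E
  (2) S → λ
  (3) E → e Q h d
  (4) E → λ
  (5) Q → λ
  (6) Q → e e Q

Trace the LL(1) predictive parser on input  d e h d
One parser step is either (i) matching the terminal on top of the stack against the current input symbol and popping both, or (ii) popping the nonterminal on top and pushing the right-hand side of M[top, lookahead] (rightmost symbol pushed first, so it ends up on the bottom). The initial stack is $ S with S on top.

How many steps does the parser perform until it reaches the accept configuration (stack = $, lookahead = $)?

step 1: stack=$ S  input=d e h d $  — expand S → d E
step 2: stack=$ E d  input=d e h d $  — match d
step 3: stack=$ E  input=e h d $  — expand E → e Q h d
step 4: stack=$ d h Q e  input=e h d $  — match e
step 5: stack=$ d h Q  input=h d $  — expand Q → λ
step 6: stack=$ d h  input=h d $  — match h
step 7: stack=$ d  input=d $  — match d
Accept reached after 7 steps.

7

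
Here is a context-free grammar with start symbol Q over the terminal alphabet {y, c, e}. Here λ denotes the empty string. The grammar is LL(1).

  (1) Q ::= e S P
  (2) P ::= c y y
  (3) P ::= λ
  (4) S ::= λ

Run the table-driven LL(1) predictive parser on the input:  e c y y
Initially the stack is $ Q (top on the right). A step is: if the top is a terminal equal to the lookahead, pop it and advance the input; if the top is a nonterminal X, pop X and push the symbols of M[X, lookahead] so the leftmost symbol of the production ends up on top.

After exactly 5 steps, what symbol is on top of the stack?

     Stack    Input      Action
  1  $ Q      e c y y $  expand Q ::= e S P
  2  $ P S e  e c y y $  match e
  3  $ P S    c y y $    expand S ::= λ
  4  $ P      c y y $    expand P ::= c y y
  5  $ y y c  c y y $    match c
Stack after step 5: $ y y (top = y).

y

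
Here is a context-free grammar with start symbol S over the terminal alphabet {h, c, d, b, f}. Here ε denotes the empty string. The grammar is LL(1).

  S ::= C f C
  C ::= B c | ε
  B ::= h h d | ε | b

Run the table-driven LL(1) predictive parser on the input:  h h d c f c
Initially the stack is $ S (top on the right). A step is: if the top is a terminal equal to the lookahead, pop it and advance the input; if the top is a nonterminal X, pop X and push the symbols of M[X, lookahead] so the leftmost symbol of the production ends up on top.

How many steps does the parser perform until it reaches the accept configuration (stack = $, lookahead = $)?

      Stack          Input          Action
   1  $ S            h h d c f c $  expand S ::= C f C
   2  $ C f C        h h d c f c $  expand C ::= B c
   3  $ C f c B      h h d c f c $  expand B ::= h h d
   4  $ C f c d h h  h h d c f c $  match h
   5  $ C f c d h    h d c f c $    match h
   6  $ C f c d      d c f c $      match d
   7  $ C f c        c f c $        match c
   8  $ C f          f c $          match f
   9  $ C            c $            expand C ::= B c
  10  $ c B          c $            expand B ::= ε
  11  $ c            c $            match c
Accept reached after 11 steps.

11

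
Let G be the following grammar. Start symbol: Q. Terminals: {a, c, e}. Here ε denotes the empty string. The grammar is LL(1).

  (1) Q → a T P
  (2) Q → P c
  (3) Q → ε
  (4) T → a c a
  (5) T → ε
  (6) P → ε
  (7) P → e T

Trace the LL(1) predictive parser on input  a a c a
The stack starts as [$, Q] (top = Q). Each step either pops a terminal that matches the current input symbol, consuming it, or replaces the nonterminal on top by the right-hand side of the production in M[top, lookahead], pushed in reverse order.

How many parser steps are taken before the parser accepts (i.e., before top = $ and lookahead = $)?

7

     Stack      Input      Action
  1  $ Q        a a c a $  expand Q → a T P
  2  $ P T a    a a c a $  match a
  3  $ P T      a c a $    expand T → a c a
  4  $ P a c a  a c a $    match a
  5  $ P a c    c a $      match c
  6  $ P a      a $        match a
  7  $ P        $          expand P → ε
Accept reached after 7 steps.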